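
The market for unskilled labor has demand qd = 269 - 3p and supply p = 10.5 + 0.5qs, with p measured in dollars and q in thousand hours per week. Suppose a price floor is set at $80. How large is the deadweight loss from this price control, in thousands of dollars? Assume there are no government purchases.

1815

Rearranging supply gives qs = 2p - 21. Without the control the market clears where 269 - 3p = 2p - 21, i.e. p* = 58 and q* = 95.
Since 80 > 58, the floor is binding.
At p = 80: qd = 269 - 3·80 = 29 and qs = 2·80 - 21 = 139.
Quantity traded falls to 29. At q = 29 the demand price is (269 - 29)/3 = 80 and the supply price is (21 + 29)/2 = 25.
Deadweight loss = ½ · (80 - 25) · (95 - 29) = ½ · 55 · 66 = 1815.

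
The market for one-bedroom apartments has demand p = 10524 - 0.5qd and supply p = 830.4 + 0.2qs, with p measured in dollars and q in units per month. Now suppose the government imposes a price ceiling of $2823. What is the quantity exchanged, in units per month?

9963

Rearranging demand gives qd = 21048 - 2p; rearranging supply gives qs = 5p - 4152. Without the control the market clears where 21048 - 2p = 5p - 4152, i.e. p* = 3600 and q* = 13848.
Because the ceiling (2823) lies below the market-clearing price, it is binding.
At p = 2823: qd = 21048 - 2·2823 = 15402 and qs = 5·2823 - 4152 = 9963.
The quantity actually transacted is the short side, supply: 9963.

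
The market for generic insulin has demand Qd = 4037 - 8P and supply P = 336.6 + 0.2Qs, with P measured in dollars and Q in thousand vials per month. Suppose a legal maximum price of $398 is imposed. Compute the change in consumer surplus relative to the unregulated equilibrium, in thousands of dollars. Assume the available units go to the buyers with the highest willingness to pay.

Rearranging supply gives Qs = 5P - 1683. Setting quantity demanded equal to quantity supplied, 4037 - 8P = 5P - 1683, gives P* = 440 and Q* = 517.
Because the ceiling (398) lies below the market-clearing price, it is binding.
At P = 398: Qd = 4037 - 8·398 = 853 and Qs = 5·398 - 1683 = 307.
Consumer surplus without the control is ½ · (504.625 - 440) · 517 = 16705.5625.
With the ceiling, 307 units are sold at 398 (assume they go to the highest-value buyers). The demand price at Q = 307 is 466.25, so CS = ½ · [(504.625 - 398) + (466.25 - 398)] · 307 = 26843.3125.
Change in consumer surplus = 26843.3125 - 16705.5625 = 10137.75.

10137.75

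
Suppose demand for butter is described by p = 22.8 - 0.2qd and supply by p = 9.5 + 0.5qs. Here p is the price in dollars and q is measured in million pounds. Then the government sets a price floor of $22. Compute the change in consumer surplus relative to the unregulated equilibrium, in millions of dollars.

-34.5

Rearranging demand gives qd = 114 - 5p; rearranging supply gives qs = 2p - 19. Without the control the market clears where 114 - 5p = 2p - 19, i.e. p* = 19 and q* = 19.
Because the floor (22) lies above the market-clearing price, it is binding.
At p = 22: qd = 114 - 5·22 = 4 and qs = 2·22 - 19 = 25.
Consumer surplus without the control is ½ · (22.8 - 19) · 19 = 36.1.
With the floor, consumers buy 4 units at 22, so CS = ½ · (22.8 - 22) · 4 = 1.6.
Change in consumer surplus = 1.6 - 36.1 = -34.5.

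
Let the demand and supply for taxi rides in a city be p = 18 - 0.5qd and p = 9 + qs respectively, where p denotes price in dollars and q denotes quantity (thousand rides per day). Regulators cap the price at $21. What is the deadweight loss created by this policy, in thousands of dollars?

Rearranging demand gives qd = 36 - 2p; rearranging supply gives qs = p - 9. Setting quantity demanded equal to quantity supplied, 36 - 2p = p - 9, gives p* = 15 and q* = 6.
The ceiling of 21 is above the equilibrium price 15, so it is not binding; the market clears at p* = 15, q* = 6.
Since the control does not bind, no trades are prevented and deadweight loss is zero.

0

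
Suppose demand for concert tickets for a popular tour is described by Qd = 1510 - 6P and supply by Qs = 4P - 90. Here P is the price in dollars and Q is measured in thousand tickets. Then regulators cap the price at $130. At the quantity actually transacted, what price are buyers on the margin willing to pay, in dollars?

Setting quantity demanded equal to quantity supplied, 1510 - 6P = 4P - 90, gives P* = 160 and Q* = 550.
Since 130 < 160, the ceiling is binding.
At P = 130: Qd = 1510 - 6·130 = 730 and Qs = 4·130 - 90 = 430.
Only 430 units reach the market. On the demand curve, the marginal buyer's willingness to pay at Q = 430 is (1510 - 430)/6 = 180.

180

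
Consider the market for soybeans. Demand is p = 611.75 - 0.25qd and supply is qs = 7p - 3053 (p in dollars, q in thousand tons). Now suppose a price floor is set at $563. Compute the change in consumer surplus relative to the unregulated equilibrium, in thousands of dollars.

Rearranging demand gives qd = 2447 - 4p. Setting quantity demanded equal to quantity supplied, 2447 - 4p = 7p - 3053, gives p* = 500 and q* = 447.
Because the floor (563) lies above the market-clearing price, it is binding.
At p = 563: qd = 2447 - 4·563 = 195 and qs = 7·563 - 3053 = 888.
Consumer surplus without the control is ½ · (611.75 - 500) · 447 = 24976.125.
With the floor, consumers buy 195 units at 563, so CS = ½ · (611.75 - 563) · 195 = 4753.125.
Change in consumer surplus = 4753.125 - 24976.125 = -20223.

-20223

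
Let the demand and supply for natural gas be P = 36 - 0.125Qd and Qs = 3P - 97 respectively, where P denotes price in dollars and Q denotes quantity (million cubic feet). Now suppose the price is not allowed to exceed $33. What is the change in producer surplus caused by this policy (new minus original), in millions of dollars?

-10

Rearranging demand gives Qd = 288 - 8P. Setting quantity demanded equal to quantity supplied, 288 - 8P = 3P - 97, gives P* = 35 and Q* = 8.
Since 33 < 35, the ceiling is binding.
At P = 33: Qd = 288 - 8·33 = 24 and Qs = 3·33 - 97 = 2.
Producer surplus without the control is ½ · (35 - 97/3) · 8 = 32/3.
With the ceiling, producers sell 2 units at 33, so PS = ½ · (33 - 97/3) · 2 = 2/3.
Change in producer surplus = 2/3 - 32/3 = -10.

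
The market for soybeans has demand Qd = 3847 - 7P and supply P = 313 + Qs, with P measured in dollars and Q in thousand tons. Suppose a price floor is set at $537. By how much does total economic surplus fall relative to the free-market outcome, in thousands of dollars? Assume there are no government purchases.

8092

Rearranging supply gives Qs = P - 313. Equilibrium: 3847 - 7P = P - 313, so 4160 = 8P and P* = 520, Q* = 207.
Since 537 > 520, the floor is binding.
At P = 537: Qd = 3847 - 7·537 = 88 and Qs = 537 - 313 = 224.
Quantity traded falls to 88. At Q = 88 the demand price is (3847 - 88)/7 = 537 and the supply price is 313 + 88 = 401.
Deadweight loss = ½ · (537 - 401) · (207 - 88) = ½ · 136 · 119 = 8092.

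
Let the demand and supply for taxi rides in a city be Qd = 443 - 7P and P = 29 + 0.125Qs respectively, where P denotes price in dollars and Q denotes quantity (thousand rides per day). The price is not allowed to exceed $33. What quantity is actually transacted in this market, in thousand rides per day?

32

Rearranging supply gives Qs = 8P - 232. In a free market, 443 - 7P = 8P - 232 gives the equilibrium P* = 45, Q* = 128.
Because the ceiling (33) lies below the market-clearing price, it is binding.
At P = 33: Qd = 443 - 7·33 = 212 and Qs = 8·33 - 232 = 32.
The quantity actually transacted is the short side, supply: 32.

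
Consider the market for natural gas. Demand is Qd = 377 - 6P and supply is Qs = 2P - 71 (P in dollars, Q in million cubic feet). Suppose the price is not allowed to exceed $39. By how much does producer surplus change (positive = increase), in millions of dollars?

In a free market, 377 - 6P = 2P - 71 gives the equilibrium P* = 56, Q* = 41.
The ceiling of 39 is below the equilibrium price 56, so it binds.
At P = 39: Qd = 377 - 6·39 = 143 and Qs = 2·39 - 71 = 7.
Producer surplus without the control is ½ · (56 - 35.5) · 41 = 420.25.
With the ceiling, producers sell 7 units at 39, so PS = ½ · (39 - 35.5) · 7 = 12.25.
Change in producer surplus = 12.25 - 420.25 = -408.

-408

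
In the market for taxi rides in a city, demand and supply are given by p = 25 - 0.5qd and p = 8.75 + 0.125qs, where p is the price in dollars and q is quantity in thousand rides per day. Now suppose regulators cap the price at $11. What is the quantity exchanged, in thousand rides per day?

18

Rearranging demand gives qd = 50 - 2p; rearranging supply gives qs = 8p - 70. Without the control the market clears where 50 - 2p = 8p - 70, i.e. p* = 12 and q* = 26.
Because the ceiling (11) lies below the market-clearing price, it is binding.
At p = 11: qd = 50 - 2·11 = 28 and qs = 8·11 - 70 = 18.
The quantity actually transacted is the short side, supply: 18.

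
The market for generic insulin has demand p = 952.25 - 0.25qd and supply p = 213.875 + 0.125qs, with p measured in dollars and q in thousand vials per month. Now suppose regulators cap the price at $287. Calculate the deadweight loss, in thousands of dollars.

Rearranging demand gives qd = 3809 - 4p; rearranging supply gives qs = 8p - 1711. Equilibrium: 3809 - 4p = 8p - 1711, so 5520 = 12p and p* = 460, q* = 1969.
The ceiling of 287 is below the equilibrium price 460, so it binds.
At p = 287: qd = 3809 - 4·287 = 2661 and qs = 8·287 - 1711 = 585.
Quantity traded falls to 585. At q = 585 the demand price is (3809 - 585)/4 = 806 and the supply price is (1711 + 585)/8 = 287.
Deadweight loss = ½ · (806 - 287) · (1969 - 585) = ½ · 519 · 1384 = 359148.

359148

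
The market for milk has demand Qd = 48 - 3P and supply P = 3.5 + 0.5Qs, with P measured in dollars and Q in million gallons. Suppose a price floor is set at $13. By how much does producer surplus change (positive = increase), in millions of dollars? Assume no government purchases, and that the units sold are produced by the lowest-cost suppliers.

9

Rearranging supply gives Qs = 2P - 7. Setting quantity demanded equal to quantity supplied, 48 - 3P = 2P - 7, gives P* = 11 and Q* = 15.
Since 13 > 11, the floor is binding.
At P = 13: Qd = 48 - 3·13 = 9 and Qs = 2·13 - 7 = 19.
Producer surplus without the control is ½ · (11 - 3.5) · 15 = 56.25.
With the floor, 9 units are sold at 13. The supply price at Q = 9 is 8, so PS = ½ · [(13 - 3.5) + (13 - 8)] · 9 = 65.25.
Change in producer surplus = 65.25 - 56.25 = 9.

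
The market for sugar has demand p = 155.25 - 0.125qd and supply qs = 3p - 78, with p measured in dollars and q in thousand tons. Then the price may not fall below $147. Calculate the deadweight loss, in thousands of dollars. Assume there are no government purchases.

Rearranging demand gives qd = 1242 - 8p. Equilibrium: 1242 - 8p = 3p - 78, so 1320 = 11p and p* = 120, q* = 282.
Because the floor (147) lies above the market-clearing price, it is binding.
At p = 147: qd = 1242 - 8·147 = 66 and qs = 3·147 - 78 = 363.
Quantity traded falls to 66. At q = 66 the demand price is (1242 - 66)/8 = 147 and the supply price is (78 + 66)/3 = 48.
Deadweight loss = ½ · (147 - 48) · (282 - 66) = ½ · 99 · 216 = 10692.

10692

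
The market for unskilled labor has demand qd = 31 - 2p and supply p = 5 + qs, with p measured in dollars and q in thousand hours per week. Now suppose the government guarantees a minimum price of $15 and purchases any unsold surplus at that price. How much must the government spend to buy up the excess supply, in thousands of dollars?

Rearranging supply gives qs = p - 5. Equilibrium: 31 - 2p = p - 5, so 36 = 3p and p* = 12, q* = 7.
Because the floor (15) lies above the market-clearing price, it is binding.
At p = 15: qd = 31 - 2·15 = 1 and qs = 15 - 5 = 10.
Surplus = qs - qd = 9.
Government expenditure = surplus × support price = 9 × 15 = 135.

135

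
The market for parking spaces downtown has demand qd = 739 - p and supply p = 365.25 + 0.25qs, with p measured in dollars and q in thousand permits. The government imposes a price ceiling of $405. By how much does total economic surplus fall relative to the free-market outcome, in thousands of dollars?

12250

Rearranging supply gives qs = 4p - 1461. Setting quantity demanded equal to quantity supplied, 739 - p = 4p - 1461, gives p* = 440 and q* = 299.
The ceiling of 405 is below the equilibrium price 440, so it binds.
At p = 405: qd = 739 - 405 = 334 and qs = 4·405 - 1461 = 159.
Quantity traded falls to 159. At q = 159 the demand price is 739 - 159 = 580 and the supply price is (1461 + 159)/4 = 405.
Deadweight loss = ½ · (580 - 405) · (299 - 159) = ½ · 175 · 140 = 12250.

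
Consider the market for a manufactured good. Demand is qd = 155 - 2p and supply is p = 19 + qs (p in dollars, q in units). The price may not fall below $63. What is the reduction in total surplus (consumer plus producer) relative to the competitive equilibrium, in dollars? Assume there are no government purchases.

75

Rearranging supply gives qs = p - 19. Without the control the market clears where 155 - 2p = p - 19, i.e. p* = 58 and q* = 39.
Since 63 > 58, the floor is binding.
At p = 63: qd = 155 - 2·63 = 29 and qs = 63 - 19 = 44.
Quantity traded falls to 29. At q = 29 the demand price is (155 - 29)/2 = 63 and the supply price is 19 + 29 = 48.
Deadweight loss = ½ · (63 - 48) · (39 - 29) = ½ · 15 · 10 = 75.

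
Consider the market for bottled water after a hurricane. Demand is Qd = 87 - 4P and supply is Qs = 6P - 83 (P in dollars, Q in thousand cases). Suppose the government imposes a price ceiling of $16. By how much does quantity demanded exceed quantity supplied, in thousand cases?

Equilibrium: 87 - 4P = 6P - 83, so 170 = 10P and P* = 17, Q* = 19.
Since 16 < 17, the ceiling is binding.
At P = 16: Qd = 87 - 4·16 = 23 and Qs = 6·16 - 83 = 13.
Shortage = Qd - Qs = 23 - 13 = 10.

10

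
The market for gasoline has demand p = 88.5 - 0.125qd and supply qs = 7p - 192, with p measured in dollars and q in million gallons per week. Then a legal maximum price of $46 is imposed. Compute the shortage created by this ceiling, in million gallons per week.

Rearranging demand gives qd = 708 - 8p. Without the control the market clears where 708 - 8p = 7p - 192, i.e. p* = 60 and q* = 228.
The ceiling of 46 is below the equilibrium price 60, so it binds.
At p = 46: qd = 708 - 8·46 = 340 and qs = 7·46 - 192 = 130.
Shortage = qd - qs = 340 - 130 = 210.

210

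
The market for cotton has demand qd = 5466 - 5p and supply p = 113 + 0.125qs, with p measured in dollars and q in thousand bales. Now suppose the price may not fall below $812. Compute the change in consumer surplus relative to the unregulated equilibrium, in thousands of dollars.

Rearranging supply gives qs = 8p - 904. Equilibrium: 5466 - 5p = 8p - 904, so 6370 = 13p and p* = 490, q* = 3016.
The floor of 812 is above the equilibrium price 490, so it binds.
At p = 812: qd = 5466 - 5·812 = 1406 and qs = 8·812 - 904 = 5592.
Consumer surplus without the control is ½ · (1093.2 - 490) · 3016 = 909625.6.
With the floor, consumers buy 1406 units at 812, so CS = ½ · (1093.2 - 812) · 1406 = 197683.6.
Change in consumer surplus = 197683.6 - 909625.6 = -711942.

-711942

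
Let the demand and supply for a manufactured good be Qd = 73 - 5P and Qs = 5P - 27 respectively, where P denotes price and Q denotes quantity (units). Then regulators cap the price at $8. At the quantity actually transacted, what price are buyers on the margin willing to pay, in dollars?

12

In a free market, 73 - 5P = 5P - 27 gives the equilibrium P* = 10, Q* = 23.
The ceiling of 8 is below the equilibrium price 10, so it binds.
At P = 8: Qd = 73 - 5·8 = 33 and Qs = 5·8 - 27 = 13.
Only 13 units reach the market. On the demand curve, the marginal buyer's willingness to pay at Q = 13 is (73 - 13)/5 = 12.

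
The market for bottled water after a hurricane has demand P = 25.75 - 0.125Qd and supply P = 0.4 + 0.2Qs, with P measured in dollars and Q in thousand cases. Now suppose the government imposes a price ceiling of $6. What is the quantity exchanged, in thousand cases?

Rearranging demand gives Qd = 206 - 8P; rearranging supply gives Qs = 5P - 2. Equilibrium: 206 - 8P = 5P - 2, so 208 = 13P and P* = 16, Q* = 78.
The ceiling of 6 is below the equilibrium price 16, so it binds.
At P = 6: Qd = 206 - 8·6 = 158 and Qs = 5·6 - 2 = 28.
The quantity actually transacted is the short side, supply: 28.

28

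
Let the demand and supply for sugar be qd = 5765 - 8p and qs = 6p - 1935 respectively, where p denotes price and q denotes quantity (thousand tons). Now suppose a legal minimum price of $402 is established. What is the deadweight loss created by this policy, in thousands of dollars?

0

Without the control the market clears where 5765 - 8p = 6p - 1935, i.e. p* = 550 and q* = 1365.
Since 402 is below p* = 550, the floor does not bind and the free-market outcome prevails.
Since the control does not bind, no trades are prevented and deadweight loss is zero.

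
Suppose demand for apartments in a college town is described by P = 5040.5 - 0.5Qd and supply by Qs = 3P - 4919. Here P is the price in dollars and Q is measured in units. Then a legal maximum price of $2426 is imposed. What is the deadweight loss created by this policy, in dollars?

Rearranging demand gives Qd = 10081 - 2P. Setting quantity demanded equal to quantity supplied, 10081 - 2P = 3P - 4919, gives P* = 3000 and Q* = 4081.
Because the ceiling (2426) lies below the market-clearing price, it is binding.
At P = 2426: Qd = 10081 - 2·2426 = 5229 and Qs = 3·2426 - 4919 = 2359.
Quantity traded falls to 2359. At Q = 2359 the demand price is (10081 - 2359)/2 = 3861 and the supply price is (4919 + 2359)/3 = 2426.
Deadweight loss = ½ · (3861 - 2426) · (4081 - 2359) = ½ · 1435 · 1722 = 1235535.

1235535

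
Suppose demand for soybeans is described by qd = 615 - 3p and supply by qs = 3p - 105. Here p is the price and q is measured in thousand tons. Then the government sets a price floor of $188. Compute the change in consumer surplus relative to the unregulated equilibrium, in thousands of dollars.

-10404

In a free market, 615 - 3p = 3p - 105 gives the equilibrium p* = 120, q* = 255.
Because the floor (188) lies above the market-clearing price, it is binding.
At p = 188: qd = 615 - 3·188 = 51 and qs = 3·188 - 105 = 459.
Consumer surplus without the control is ½ · (205 - 120) · 255 = 10837.5.
With the floor, consumers buy 51 units at 188, so CS = ½ · (205 - 188) · 51 = 433.5.
Change in consumer surplus = 433.5 - 10837.5 = -10404.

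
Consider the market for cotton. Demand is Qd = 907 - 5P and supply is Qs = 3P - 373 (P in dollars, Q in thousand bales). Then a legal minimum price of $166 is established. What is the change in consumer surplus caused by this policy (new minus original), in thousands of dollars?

-552

Setting quantity demanded equal to quantity supplied, 907 - 5P = 3P - 373, gives P* = 160 and Q* = 107.
The floor of 166 is above the equilibrium price 160, so it binds.
At P = 166: Qd = 907 - 5·166 = 77 and Qs = 3·166 - 373 = 125.
Consumer surplus without the control is ½ · (181.4 - 160) · 107 = 1144.9.
With the floor, consumers buy 77 units at 166, so CS = ½ · (181.4 - 166) · 77 = 592.9.
Change in consumer surplus = 592.9 - 1144.9 = -552.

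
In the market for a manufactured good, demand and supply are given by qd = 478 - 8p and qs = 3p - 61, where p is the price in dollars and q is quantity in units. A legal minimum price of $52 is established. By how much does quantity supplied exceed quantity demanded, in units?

In a free market, 478 - 8p = 3p - 61 gives the equilibrium p* = 49, q* = 86.
Because the floor (52) lies above the market-clearing price, it is binding.
At p = 52: qd = 478 - 8·52 = 62 and qs = 3·52 - 61 = 95.
Surplus = qs - qd = 95 - 62 = 33.

33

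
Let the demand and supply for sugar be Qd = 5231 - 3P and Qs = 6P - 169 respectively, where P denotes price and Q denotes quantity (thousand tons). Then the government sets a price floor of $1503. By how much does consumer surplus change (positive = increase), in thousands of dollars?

Without the control the market clears where 5231 - 3P = 6P - 169, i.e. P* = 600 and Q* = 3431.
Because the floor (1503) lies above the market-clearing price, it is binding.
At P = 1503: Qd = 5231 - 3·1503 = 722 and Qs = 6·1503 - 169 = 8849.
Consumer surplus without the control is ½ · (5231/3 - 600) · 3431 = 11771761/6.
With the floor, consumers buy 722 units at 1503, so CS = ½ · (5231/3 - 1503) · 722 = 260642/3.
Change in consumer surplus = 260642/3 - 11771761/6 = -1875079.5.

-1875079.5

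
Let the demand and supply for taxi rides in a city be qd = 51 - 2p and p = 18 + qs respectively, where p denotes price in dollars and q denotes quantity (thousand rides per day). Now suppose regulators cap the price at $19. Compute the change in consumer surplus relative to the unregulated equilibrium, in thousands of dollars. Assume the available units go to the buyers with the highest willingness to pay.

0

Rearranging supply gives qs = p - 18. Setting quantity demanded equal to quantity supplied, 51 - 2p = p - 18, gives p* = 23 and q* = 5.
The ceiling of 19 is below the equilibrium price 23, so it binds.
At p = 19: qd = 51 - 2·19 = 13 and qs = 19 - 18 = 1.
Consumer surplus without the control is ½ · (25.5 - 23) · 5 = 6.25.
With the ceiling, 1 units are sold at 19 (assume they go to the highest-value buyers). The demand price at q = 1 is 25, so CS = ½ · [(25.5 - 19) + (25 - 19)] · 1 = 6.25.
Change in consumer surplus = 6.25 - 6.25 = 0.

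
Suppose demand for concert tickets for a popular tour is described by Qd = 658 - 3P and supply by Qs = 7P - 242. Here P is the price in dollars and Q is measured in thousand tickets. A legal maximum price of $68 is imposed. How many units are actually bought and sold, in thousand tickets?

234

In a free market, 658 - 3P = 7P - 242 gives the equilibrium P* = 90, Q* = 388.
The ceiling of 68 is below the equilibrium price 90, so it binds.
At P = 68: Qd = 658 - 3·68 = 454 and Qs = 7·68 - 242 = 234.
The quantity actually transacted is the short side, supply: 234.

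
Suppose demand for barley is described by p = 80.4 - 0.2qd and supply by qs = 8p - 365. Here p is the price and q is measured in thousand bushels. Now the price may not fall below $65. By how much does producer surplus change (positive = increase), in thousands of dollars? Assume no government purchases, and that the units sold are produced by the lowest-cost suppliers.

405.75

Rearranging demand gives qd = 402 - 5p. Setting quantity demanded equal to quantity supplied, 402 - 5p = 8p - 365, gives p* = 59 and q* = 107.
Because the floor (65) lies above the market-clearing price, it is binding.
At p = 65: qd = 402 - 5·65 = 77 and qs = 8·65 - 365 = 155.
Producer surplus without the control is ½ · (59 - 45.625) · 107 = 715.5625.
With the floor, 77 units are sold at 65. The supply price at q = 77 is 55.25, so PS = ½ · [(65 - 45.625) + (65 - 55.25)] · 77 = 1121.3125.
Change in producer surplus = 1121.3125 - 715.5625 = 405.75.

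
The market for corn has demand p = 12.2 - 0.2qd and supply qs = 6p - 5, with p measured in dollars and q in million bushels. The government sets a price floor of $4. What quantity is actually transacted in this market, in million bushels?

31

Rearranging demand gives qd = 61 - 5p. Setting quantity demanded equal to quantity supplied, 61 - 5p = 6p - 5, gives p* = 6 and q* = 31.
The floor of 4 is below the equilibrium price 6, so it is not binding; the market clears at p* = 6, q* = 31.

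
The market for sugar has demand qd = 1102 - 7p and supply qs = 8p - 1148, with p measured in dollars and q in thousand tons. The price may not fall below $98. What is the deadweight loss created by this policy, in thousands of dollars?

Setting quantity demanded equal to quantity supplied, 1102 - 7p = 8p - 1148, gives p* = 150 and q* = 52.
Since 98 is below p* = 150, the floor does not bind and the free-market outcome prevails.
Since the control does not bind, no trades are prevented and deadweight loss is zero.

0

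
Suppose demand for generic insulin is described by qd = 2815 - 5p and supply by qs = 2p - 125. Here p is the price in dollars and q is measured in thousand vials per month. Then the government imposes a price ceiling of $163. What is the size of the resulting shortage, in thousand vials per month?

Setting quantity demanded equal to quantity supplied, 2815 - 5p = 2p - 125, gives p* = 420 and q* = 715.
Because the ceiling (163) lies below the market-clearing price, it is binding.
At p = 163: qd = 2815 - 5·163 = 2000 and qs = 2·163 - 125 = 201.
Shortage = qd - qs = 2000 - 201 = 1799.

1799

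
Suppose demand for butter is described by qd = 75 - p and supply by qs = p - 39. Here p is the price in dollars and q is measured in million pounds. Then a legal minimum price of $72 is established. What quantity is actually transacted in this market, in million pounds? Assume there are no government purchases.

Equilibrium: 75 - p = p - 39, so 114 = 2p and p* = 57, q* = 18.
Since 72 > 57, the floor is binding.
At p = 72: qd = 75 - 72 = 3 and qs = 72 - 39 = 33.
The quantity actually transacted is the short side, demand: 3.

3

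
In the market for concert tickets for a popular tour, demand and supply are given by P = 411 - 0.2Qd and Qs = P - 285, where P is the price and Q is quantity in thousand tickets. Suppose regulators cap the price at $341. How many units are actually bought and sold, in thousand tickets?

Rearranging demand gives Qd = 2055 - 5P. Without the control the market clears where 2055 - 5P = P - 285, i.e. P* = 390 and Q* = 105.
Since 341 < 390, the ceiling is binding.
At P = 341: Qd = 2055 - 5·341 = 350 and Qs = 341 - 285 = 56.
The quantity actually transacted is the short side, supply: 56.

56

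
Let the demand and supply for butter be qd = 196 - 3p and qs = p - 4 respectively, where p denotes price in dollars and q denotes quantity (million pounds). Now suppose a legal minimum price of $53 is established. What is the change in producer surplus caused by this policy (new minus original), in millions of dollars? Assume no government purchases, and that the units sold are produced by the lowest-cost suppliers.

70.5

Setting quantity demanded equal to quantity supplied, 196 - 3p = p - 4, gives p* = 50 and q* = 46.
Since 53 > 50, the floor is binding.
At p = 53: qd = 196 - 3·53 = 37 and qs = 53 - 4 = 49.
Producer surplus without the control is ½ · (50 - 4) · 46 = 1058.
With the floor, 37 units are sold at 53. The supply price at q = 37 is 41, so PS = ½ · [(53 - 4) + (53 - 41)] · 37 = 1128.5.
Change in producer surplus = 1128.5 - 1058 = 70.5.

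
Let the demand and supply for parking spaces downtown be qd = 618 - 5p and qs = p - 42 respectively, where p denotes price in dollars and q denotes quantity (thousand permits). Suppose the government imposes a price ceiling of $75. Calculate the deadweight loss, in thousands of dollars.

Setting quantity demanded equal to quantity supplied, 618 - 5p = p - 42, gives p* = 110 and q* = 68.
The ceiling of 75 is below the equilibrium price 110, so it binds.
At p = 75: qd = 618 - 5·75 = 243 and qs = 75 - 42 = 33.
Quantity traded falls to 33. At q = 33 the demand price is (618 - 33)/5 = 117 and the supply price is 42 + 33 = 75.
Deadweight loss = ½ · (117 - 75) · (68 - 33) = ½ · 42 · 35 = 735.

735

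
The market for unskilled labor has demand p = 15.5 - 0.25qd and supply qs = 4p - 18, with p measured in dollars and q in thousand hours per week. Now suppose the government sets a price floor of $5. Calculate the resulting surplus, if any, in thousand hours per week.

Rearranging demand gives qd = 62 - 4p. Without the control the market clears where 62 - 4p = 4p - 18, i.e. p* = 10 and q* = 22.
The floor of 5 is below the equilibrium price 10, so it is not binding; the market clears at p* = 10, q* = 22.
Since the control does not bind, there is no surplus.

0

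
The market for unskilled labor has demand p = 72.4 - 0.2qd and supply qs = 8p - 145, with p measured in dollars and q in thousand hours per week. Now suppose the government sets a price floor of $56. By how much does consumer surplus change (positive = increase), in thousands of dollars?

Rearranging demand gives qd = 362 - 5p. Equilibrium: 362 - 5p = 8p - 145, so 507 = 13p and p* = 39, q* = 167.
The floor of 56 is above the equilibrium price 39, so it binds.
At p = 56: qd = 362 - 5·56 = 82 and qs = 8·56 - 145 = 303.
Consumer surplus without the control is ½ · (72.4 - 39) · 167 = 2788.9.
With the floor, consumers buy 82 units at 56, so CS = ½ · (72.4 - 56) · 82 = 672.4.
Change in consumer surplus = 672.4 - 2788.9 = -2116.5.

-2116.5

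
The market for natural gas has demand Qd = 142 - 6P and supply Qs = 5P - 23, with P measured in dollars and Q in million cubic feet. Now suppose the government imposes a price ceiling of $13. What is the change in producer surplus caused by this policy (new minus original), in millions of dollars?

-94

Setting quantity demanded equal to quantity supplied, 142 - 6P = 5P - 23, gives P* = 15 and Q* = 52.
Since 13 < 15, the ceiling is binding.
At P = 13: Qd = 142 - 6·13 = 64 and Qs = 5·13 - 23 = 42.
Producer surplus without the control is ½ · (15 - 4.6) · 52 = 270.4.
With the ceiling, producers sell 42 units at 13, so PS = ½ · (13 - 4.6) · 42 = 176.4.
Change in producer surplus = 176.4 - 270.4 = -94.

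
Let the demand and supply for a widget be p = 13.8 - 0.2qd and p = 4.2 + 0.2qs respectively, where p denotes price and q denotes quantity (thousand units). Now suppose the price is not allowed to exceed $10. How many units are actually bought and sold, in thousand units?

24

Rearranging demand gives qd = 69 - 5p; rearranging supply gives qs = 5p - 21. Without the control the market clears where 69 - 5p = 5p - 21, i.e. p* = 9 and q* = 24.
The ceiling of 10 is above the equilibrium price 9, so it is not binding; the market clears at p* = 9, q* = 24.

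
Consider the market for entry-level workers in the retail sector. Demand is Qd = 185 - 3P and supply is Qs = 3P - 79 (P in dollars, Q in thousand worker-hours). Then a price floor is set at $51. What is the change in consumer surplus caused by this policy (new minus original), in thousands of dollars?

-297.5

Setting quantity demanded equal to quantity supplied, 185 - 3P = 3P - 79, gives P* = 44 and Q* = 53.
The floor of 51 is above the equilibrium price 44, so it binds.
At P = 51: Qd = 185 - 3·51 = 32 and Qs = 3·51 - 79 = 74.
Consumer surplus without the control is ½ · (185/3 - 44) · 53 = 2809/6.
With the floor, consumers buy 32 units at 51, so CS = ½ · (185/3 - 51) · 32 = 512/3.
Change in consumer surplus = 512/3 - 2809/6 = -297.5.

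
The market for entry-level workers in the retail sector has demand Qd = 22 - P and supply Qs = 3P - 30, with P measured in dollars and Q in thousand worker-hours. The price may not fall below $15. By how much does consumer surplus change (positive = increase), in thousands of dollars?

In a free market, 22 - P = 3P - 30 gives the equilibrium P* = 13, Q* = 9.
Because the floor (15) lies above the market-clearing price, it is binding.
At P = 15: Qd = 22 - 15 = 7 and Qs = 3·15 - 30 = 15.
Consumer surplus without the control is ½ · (22 - 13) · 9 = 40.5.
With the floor, consumers buy 7 units at 15, so CS = ½ · (22 - 15) · 7 = 24.5.
Change in consumer surplus = 24.5 - 40.5 = -16.

-16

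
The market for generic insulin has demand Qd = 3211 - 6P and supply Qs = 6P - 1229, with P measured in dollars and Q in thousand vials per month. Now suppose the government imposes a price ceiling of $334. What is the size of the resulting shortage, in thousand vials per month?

432

Equilibrium: 3211 - 6P = 6P - 1229, so 4440 = 12P and P* = 370, Q* = 991.
The ceiling of 334 is below the equilibrium price 370, so it binds.
At P = 334: Qd = 3211 - 6·334 = 1207 and Qs = 6·334 - 1229 = 775.
Shortage = Qd - Qs = 1207 - 775 = 432.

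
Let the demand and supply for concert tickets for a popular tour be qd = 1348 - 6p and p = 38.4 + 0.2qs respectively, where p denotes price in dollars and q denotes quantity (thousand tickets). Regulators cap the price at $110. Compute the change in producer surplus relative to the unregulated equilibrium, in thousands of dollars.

Rearranging supply gives qs = 5p - 192. In a free market, 1348 - 6p = 5p - 192 gives the equilibrium p* = 140, q* = 508.
Because the ceiling (110) lies below the market-clearing price, it is binding.
At p = 110: qd = 1348 - 6·110 = 688 and qs = 5·110 - 192 = 358.
Producer surplus without the control is ½ · (140 - 38.4) · 508 = 25806.4.
With the ceiling, producers sell 358 units at 110, so PS = ½ · (110 - 38.4) · 358 = 12816.4.
Change in producer surplus = 12816.4 - 25806.4 = -12990.

-12990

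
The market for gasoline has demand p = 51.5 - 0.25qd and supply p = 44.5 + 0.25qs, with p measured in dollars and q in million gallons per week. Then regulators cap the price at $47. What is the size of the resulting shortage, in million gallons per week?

Rearranging demand gives qd = 206 - 4p; rearranging supply gives qs = 4p - 178. Equilibrium: 206 - 4p = 4p - 178, so 384 = 8p and p* = 48, q* = 14.
Since 47 < 48, the ceiling is binding.
At p = 47: qd = 206 - 4·47 = 18 and qs = 4·47 - 178 = 10.
Shortage = qd - qs = 18 - 10 = 8.

8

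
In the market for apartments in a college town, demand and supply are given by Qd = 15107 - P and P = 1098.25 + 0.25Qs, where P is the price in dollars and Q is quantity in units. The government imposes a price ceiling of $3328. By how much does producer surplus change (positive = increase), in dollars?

-5756036

Rearranging supply gives Qs = 4P - 4393. Setting quantity demanded equal to quantity supplied, 15107 - P = 4P - 4393, gives P* = 3900 and Q* = 11207.
Since 3328 < 3900, the ceiling is binding.
At P = 3328: Qd = 15107 - 3328 = 11779 and Qs = 4·3328 - 4393 = 8919.
Producer surplus without the control is ½ · (3900 - 1098.25) · 11207 = 15699606.125.
With the ceiling, producers sell 8919 units at 3328, so PS = ½ · (3328 - 1098.25) · 8919 = 9943570.125.
Change in producer surplus = 9943570.125 - 15699606.125 = -5756036.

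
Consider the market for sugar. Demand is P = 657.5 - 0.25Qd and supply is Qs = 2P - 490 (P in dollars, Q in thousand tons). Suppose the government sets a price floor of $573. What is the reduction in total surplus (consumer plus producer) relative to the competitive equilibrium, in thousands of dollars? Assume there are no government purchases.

16854

Rearranging demand gives Qd = 2630 - 4P. Setting quantity demanded equal to quantity supplied, 2630 - 4P = 2P - 490, gives P* = 520 and Q* = 550.
The floor of 573 is above the equilibrium price 520, so it binds.
At P = 573: Qd = 2630 - 4·573 = 338 and Qs = 2·573 - 490 = 656.
Quantity traded falls to 338. At Q = 338 the demand price is (2630 - 338)/4 = 573 and the supply price is (490 + 338)/2 = 414.
Deadweight loss = ½ · (573 - 414) · (550 - 338) = ½ · 159 · 212 = 16854.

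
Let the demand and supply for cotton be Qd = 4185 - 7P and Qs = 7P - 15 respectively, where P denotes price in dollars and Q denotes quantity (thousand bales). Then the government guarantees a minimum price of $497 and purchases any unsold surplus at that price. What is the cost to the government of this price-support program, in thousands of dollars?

Equilibrium: 4185 - 7P = 7P - 15, so 4200 = 14P and P* = 300, Q* = 2085.
Because the floor (497) lies above the market-clearing price, it is binding.
At P = 497: Qd = 4185 - 7·497 = 706 and Qs = 7·497 - 15 = 3464.
Surplus = Qs - Qd = 2758.
Government expenditure = surplus × support price = 2758 × 497 = 1370726.

1370726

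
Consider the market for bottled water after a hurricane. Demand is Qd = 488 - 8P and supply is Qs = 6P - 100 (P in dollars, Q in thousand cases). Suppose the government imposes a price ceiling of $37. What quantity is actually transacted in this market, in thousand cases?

Without the control the market clears where 488 - 8P = 6P - 100, i.e. P* = 42 and Q* = 152.
Since 37 < 42, the ceiling is binding.
At P = 37: Qd = 488 - 8·37 = 192 and Qs = 6·37 - 100 = 122.
The quantity actually transacted is the short side, supply: 122.

122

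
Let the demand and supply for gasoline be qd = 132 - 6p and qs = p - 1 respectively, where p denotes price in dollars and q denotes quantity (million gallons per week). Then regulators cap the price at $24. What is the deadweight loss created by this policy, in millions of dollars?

Setting quantity demanded equal to quantity supplied, 132 - 6p = p - 1, gives p* = 19 and q* = 18.
Since 24 is above p* = 19, the ceiling does not bind and the free-market outcome prevails.
Since the control does not bind, no trades are prevented and deadweight loss is zero.

0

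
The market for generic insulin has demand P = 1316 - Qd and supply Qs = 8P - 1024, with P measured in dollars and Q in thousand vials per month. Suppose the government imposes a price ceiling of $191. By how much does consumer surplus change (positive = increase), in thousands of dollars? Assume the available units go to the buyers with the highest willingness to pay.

Rearranging demand gives Qd = 1316 - P. Equilibrium: 1316 - P = 8P - 1024, so 2340 = 9P and P* = 260, Q* = 1056.
Since 191 < 260, the ceiling is binding.
At P = 191: Qd = 1316 - 191 = 1125 and Qs = 8·191 - 1024 = 504.
Consumer surplus without the control is ½ · (1316 - 260) · 1056 = 557568.
With the ceiling, 504 units are sold at 191 (assume they go to the highest-value buyers). The demand price at Q = 504 is 812, so CS = ½ · [(1316 - 191) + (812 - 191)] · 504 = 439992.
Change in consumer surplus = 439992 - 557568 = -117576.

-117576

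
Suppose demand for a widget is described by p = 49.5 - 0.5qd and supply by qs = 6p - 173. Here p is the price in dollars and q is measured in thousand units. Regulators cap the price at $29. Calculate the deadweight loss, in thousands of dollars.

Rearranging demand gives qd = 99 - 2p. In a free market, 99 - 2p = 6p - 173 gives the equilibrium p* = 34, q* = 31.
Because the ceiling (29) lies below the market-clearing price, it is binding.
At p = 29: qd = 99 - 2·29 = 41 and qs = 6·29 - 173 = 1.
Quantity traded falls to 1. At q = 1 the demand price is (99 - 1)/2 = 49 and the supply price is (173 + 1)/6 = 29.
Deadweight loss = ½ · (49 - 29) · (31 - 1) = ½ · 20 · 30 = 300.

300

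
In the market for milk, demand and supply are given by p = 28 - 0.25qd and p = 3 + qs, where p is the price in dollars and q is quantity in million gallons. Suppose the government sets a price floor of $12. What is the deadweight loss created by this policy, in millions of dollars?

0

Rearranging demand gives qd = 112 - 4p; rearranging supply gives qs = p - 3. Equilibrium: 112 - 4p = p - 3, so 115 = 5p and p* = 23, q* = 20.
The floor of 12 is below the equilibrium price 23, so it is not binding; the market clears at p* = 23, q* = 20.
Since the control does not bind, no trades are prevented and deadweight loss is zero.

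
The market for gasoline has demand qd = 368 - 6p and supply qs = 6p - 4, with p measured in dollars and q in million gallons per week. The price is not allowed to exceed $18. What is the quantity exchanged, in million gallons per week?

Without the control the market clears where 368 - 6p = 6p - 4, i.e. p* = 31 and q* = 182.
Since 18 < 31, the ceiling is binding.
At p = 18: qd = 368 - 6·18 = 260 and qs = 6·18 - 4 = 104.
The quantity actually transacted is the short side, supply: 104.

104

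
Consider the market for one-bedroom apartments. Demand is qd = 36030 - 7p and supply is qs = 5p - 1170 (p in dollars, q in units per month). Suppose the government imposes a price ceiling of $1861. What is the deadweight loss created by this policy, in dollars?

6579090

Without the control the market clears where 36030 - 7p = 5p - 1170, i.e. p* = 3100 and q* = 14330.
Since 1861 < 3100, the ceiling is binding.
At p = 1861: qd = 36030 - 7·1861 = 23003 and qs = 5·1861 - 1170 = 8135.
Quantity traded falls to 8135. At q = 8135 the demand price is (36030 - 8135)/7 = 3985 and the supply price is (1170 + 8135)/5 = 1861.
Deadweight loss = ½ · (3985 - 1861) · (14330 - 8135) = ½ · 2124 · 6195 = 6579090.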